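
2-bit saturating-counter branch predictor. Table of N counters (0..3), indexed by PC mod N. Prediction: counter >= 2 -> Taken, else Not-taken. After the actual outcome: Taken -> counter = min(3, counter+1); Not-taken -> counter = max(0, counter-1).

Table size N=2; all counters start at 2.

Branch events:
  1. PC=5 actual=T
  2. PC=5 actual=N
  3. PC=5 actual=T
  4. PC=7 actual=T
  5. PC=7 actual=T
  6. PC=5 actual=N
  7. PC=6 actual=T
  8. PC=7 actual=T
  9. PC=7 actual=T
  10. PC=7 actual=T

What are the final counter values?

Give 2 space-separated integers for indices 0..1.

Answer: 3 3

Derivation:
Ev 1: PC=5 idx=1 pred=T actual=T -> ctr[1]=3
Ev 2: PC=5 idx=1 pred=T actual=N -> ctr[1]=2
Ev 3: PC=5 idx=1 pred=T actual=T -> ctr[1]=3
Ev 4: PC=7 idx=1 pred=T actual=T -> ctr[1]=3
Ev 5: PC=7 idx=1 pred=T actual=T -> ctr[1]=3
Ev 6: PC=5 idx=1 pred=T actual=N -> ctr[1]=2
Ev 7: PC=6 idx=0 pred=T actual=T -> ctr[0]=3
Ev 8: PC=7 idx=1 pred=T actual=T -> ctr[1]=3
Ev 9: PC=7 idx=1 pred=T actual=T -> ctr[1]=3
Ev 10: PC=7 idx=1 pred=T actual=T -> ctr[1]=3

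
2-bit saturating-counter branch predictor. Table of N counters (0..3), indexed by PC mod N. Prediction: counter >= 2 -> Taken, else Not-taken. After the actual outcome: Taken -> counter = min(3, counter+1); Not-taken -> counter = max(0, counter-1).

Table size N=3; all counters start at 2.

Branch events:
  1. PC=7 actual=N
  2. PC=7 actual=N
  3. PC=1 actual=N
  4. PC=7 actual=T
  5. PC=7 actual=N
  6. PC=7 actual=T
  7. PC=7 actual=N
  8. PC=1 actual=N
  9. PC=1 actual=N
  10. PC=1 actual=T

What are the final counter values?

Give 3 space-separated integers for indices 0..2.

Ev 1: PC=7 idx=1 pred=T actual=N -> ctr[1]=1
Ev 2: PC=7 idx=1 pred=N actual=N -> ctr[1]=0
Ev 3: PC=1 idx=1 pred=N actual=N -> ctr[1]=0
Ev 4: PC=7 idx=1 pred=N actual=T -> ctr[1]=1
Ev 5: PC=7 idx=1 pred=N actual=N -> ctr[1]=0
Ev 6: PC=7 idx=1 pred=N actual=T -> ctr[1]=1
Ev 7: PC=7 idx=1 pred=N actual=N -> ctr[1]=0
Ev 8: PC=1 idx=1 pred=N actual=N -> ctr[1]=0
Ev 9: PC=1 idx=1 pred=N actual=N -> ctr[1]=0
Ev 10: PC=1 idx=1 pred=N actual=T -> ctr[1]=1

Answer: 2 1 2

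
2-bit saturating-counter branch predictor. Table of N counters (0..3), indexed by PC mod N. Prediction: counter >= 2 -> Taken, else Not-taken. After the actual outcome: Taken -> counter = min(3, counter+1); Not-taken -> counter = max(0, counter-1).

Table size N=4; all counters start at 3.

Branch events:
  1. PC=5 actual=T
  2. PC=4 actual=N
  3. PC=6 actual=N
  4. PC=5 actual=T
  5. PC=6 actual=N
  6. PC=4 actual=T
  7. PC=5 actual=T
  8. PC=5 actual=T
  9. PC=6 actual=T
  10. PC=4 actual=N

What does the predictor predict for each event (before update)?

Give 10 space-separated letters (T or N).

Answer: T T T T T T T T N T

Derivation:
Ev 1: PC=5 idx=1 pred=T actual=T -> ctr[1]=3
Ev 2: PC=4 idx=0 pred=T actual=N -> ctr[0]=2
Ev 3: PC=6 idx=2 pred=T actual=N -> ctr[2]=2
Ev 4: PC=5 idx=1 pred=T actual=T -> ctr[1]=3
Ev 5: PC=6 idx=2 pred=T actual=N -> ctr[2]=1
Ev 6: PC=4 idx=0 pred=T actual=T -> ctr[0]=3
Ev 7: PC=5 idx=1 pred=T actual=T -> ctr[1]=3
Ev 8: PC=5 idx=1 pred=T actual=T -> ctr[1]=3
Ev 9: PC=6 idx=2 pred=N actual=T -> ctr[2]=2
Ev 10: PC=4 idx=0 pred=T actual=N -> ctr[0]=2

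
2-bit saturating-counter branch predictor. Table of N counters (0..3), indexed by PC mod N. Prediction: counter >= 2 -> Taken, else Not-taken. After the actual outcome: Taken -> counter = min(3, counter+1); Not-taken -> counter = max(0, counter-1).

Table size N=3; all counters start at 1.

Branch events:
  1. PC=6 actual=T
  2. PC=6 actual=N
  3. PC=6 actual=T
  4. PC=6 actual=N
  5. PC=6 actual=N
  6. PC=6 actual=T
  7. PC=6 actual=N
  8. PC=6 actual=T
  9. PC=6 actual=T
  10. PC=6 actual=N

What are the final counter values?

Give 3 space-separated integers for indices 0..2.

Ev 1: PC=6 idx=0 pred=N actual=T -> ctr[0]=2
Ev 2: PC=6 idx=0 pred=T actual=N -> ctr[0]=1
Ev 3: PC=6 idx=0 pred=N actual=T -> ctr[0]=2
Ev 4: PC=6 idx=0 pred=T actual=N -> ctr[0]=1
Ev 5: PC=6 idx=0 pred=N actual=N -> ctr[0]=0
Ev 6: PC=6 idx=0 pred=N actual=T -> ctr[0]=1
Ev 7: PC=6 idx=0 pred=N actual=N -> ctr[0]=0
Ev 8: PC=6 idx=0 pred=N actual=T -> ctr[0]=1
Ev 9: PC=6 idx=0 pred=N actual=T -> ctr[0]=2
Ev 10: PC=6 idx=0 pred=T actual=N -> ctr[0]=1

Answer: 1 1 1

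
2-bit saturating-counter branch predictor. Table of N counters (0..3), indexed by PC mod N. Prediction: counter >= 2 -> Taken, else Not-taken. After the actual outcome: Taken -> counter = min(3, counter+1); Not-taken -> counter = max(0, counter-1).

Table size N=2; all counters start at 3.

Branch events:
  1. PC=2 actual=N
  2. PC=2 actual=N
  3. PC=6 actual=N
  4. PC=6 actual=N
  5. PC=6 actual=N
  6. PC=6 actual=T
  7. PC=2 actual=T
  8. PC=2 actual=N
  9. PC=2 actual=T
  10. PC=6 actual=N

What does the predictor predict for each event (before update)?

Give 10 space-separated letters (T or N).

Ev 1: PC=2 idx=0 pred=T actual=N -> ctr[0]=2
Ev 2: PC=2 idx=0 pred=T actual=N -> ctr[0]=1
Ev 3: PC=6 idx=0 pred=N actual=N -> ctr[0]=0
Ev 4: PC=6 idx=0 pred=N actual=N -> ctr[0]=0
Ev 5: PC=6 idx=0 pred=N actual=N -> ctr[0]=0
Ev 6: PC=6 idx=0 pred=N actual=T -> ctr[0]=1
Ev 7: PC=2 idx=0 pred=N actual=T -> ctr[0]=2
Ev 8: PC=2 idx=0 pred=T actual=N -> ctr[0]=1
Ev 9: PC=2 idx=0 pred=N actual=T -> ctr[0]=2
Ev 10: PC=6 idx=0 pred=T actual=N -> ctr[0]=1

Answer: T T N N N N N T N T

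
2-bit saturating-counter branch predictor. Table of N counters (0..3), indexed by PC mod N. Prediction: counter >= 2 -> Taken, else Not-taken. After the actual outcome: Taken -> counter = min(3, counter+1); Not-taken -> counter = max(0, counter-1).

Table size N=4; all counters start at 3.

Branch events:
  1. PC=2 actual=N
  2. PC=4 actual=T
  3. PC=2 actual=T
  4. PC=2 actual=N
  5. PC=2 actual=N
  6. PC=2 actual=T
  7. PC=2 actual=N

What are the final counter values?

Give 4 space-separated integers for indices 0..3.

Answer: 3 3 1 3

Derivation:
Ev 1: PC=2 idx=2 pred=T actual=N -> ctr[2]=2
Ev 2: PC=4 idx=0 pred=T actual=T -> ctr[0]=3
Ev 3: PC=2 idx=2 pred=T actual=T -> ctr[2]=3
Ev 4: PC=2 idx=2 pred=T actual=N -> ctr[2]=2
Ev 5: PC=2 idx=2 pred=T actual=N -> ctr[2]=1
Ev 6: PC=2 idx=2 pred=N actual=T -> ctr[2]=2
Ev 7: PC=2 idx=2 pred=T actual=N -> ctr[2]=1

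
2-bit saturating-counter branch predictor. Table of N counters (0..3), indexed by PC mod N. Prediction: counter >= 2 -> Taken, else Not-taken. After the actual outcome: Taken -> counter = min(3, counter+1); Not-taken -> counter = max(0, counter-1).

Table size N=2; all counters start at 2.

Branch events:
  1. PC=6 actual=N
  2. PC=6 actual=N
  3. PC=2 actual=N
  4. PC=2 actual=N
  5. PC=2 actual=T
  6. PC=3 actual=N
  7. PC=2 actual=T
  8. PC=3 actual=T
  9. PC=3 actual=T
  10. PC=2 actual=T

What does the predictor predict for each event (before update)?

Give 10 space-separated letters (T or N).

Ev 1: PC=6 idx=0 pred=T actual=N -> ctr[0]=1
Ev 2: PC=6 idx=0 pred=N actual=N -> ctr[0]=0
Ev 3: PC=2 idx=0 pred=N actual=N -> ctr[0]=0
Ev 4: PC=2 idx=0 pred=N actual=N -> ctr[0]=0
Ev 5: PC=2 idx=0 pred=N actual=T -> ctr[0]=1
Ev 6: PC=3 idx=1 pred=T actual=N -> ctr[1]=1
Ev 7: PC=2 idx=0 pred=N actual=T -> ctr[0]=2
Ev 8: PC=3 idx=1 pred=N actual=T -> ctr[1]=2
Ev 9: PC=3 idx=1 pred=T actual=T -> ctr[1]=3
Ev 10: PC=2 idx=0 pred=T actual=T -> ctr[0]=3

Answer: T N N N N T N N T T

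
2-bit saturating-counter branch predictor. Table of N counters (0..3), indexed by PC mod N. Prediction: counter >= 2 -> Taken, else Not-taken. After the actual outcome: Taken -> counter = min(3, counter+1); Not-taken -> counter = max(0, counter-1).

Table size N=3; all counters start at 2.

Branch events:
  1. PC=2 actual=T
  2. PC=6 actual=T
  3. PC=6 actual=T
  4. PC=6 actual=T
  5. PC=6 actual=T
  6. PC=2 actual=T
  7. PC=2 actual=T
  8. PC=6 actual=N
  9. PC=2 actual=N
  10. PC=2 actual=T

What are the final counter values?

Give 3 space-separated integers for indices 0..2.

Ev 1: PC=2 idx=2 pred=T actual=T -> ctr[2]=3
Ev 2: PC=6 idx=0 pred=T actual=T -> ctr[0]=3
Ev 3: PC=6 idx=0 pred=T actual=T -> ctr[0]=3
Ev 4: PC=6 idx=0 pred=T actual=T -> ctr[0]=3
Ev 5: PC=6 idx=0 pred=T actual=T -> ctr[0]=3
Ev 6: PC=2 idx=2 pred=T actual=T -> ctr[2]=3
Ev 7: PC=2 idx=2 pred=T actual=T -> ctr[2]=3
Ev 8: PC=6 idx=0 pred=T actual=N -> ctr[0]=2
Ev 9: PC=2 idx=2 pred=T actual=N -> ctr[2]=2
Ev 10: PC=2 idx=2 pred=T actual=T -> ctr[2]=3

Answer: 2 2 3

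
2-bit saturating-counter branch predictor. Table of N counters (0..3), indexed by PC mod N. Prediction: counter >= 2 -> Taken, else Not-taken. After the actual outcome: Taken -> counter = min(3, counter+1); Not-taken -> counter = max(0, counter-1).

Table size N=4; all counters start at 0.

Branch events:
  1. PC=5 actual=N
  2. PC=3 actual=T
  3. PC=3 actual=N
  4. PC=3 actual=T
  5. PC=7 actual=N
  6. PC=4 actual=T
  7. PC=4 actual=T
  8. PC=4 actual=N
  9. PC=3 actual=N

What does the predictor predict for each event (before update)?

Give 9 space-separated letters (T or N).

Ev 1: PC=5 idx=1 pred=N actual=N -> ctr[1]=0
Ev 2: PC=3 idx=3 pred=N actual=T -> ctr[3]=1
Ev 3: PC=3 idx=3 pred=N actual=N -> ctr[3]=0
Ev 4: PC=3 idx=3 pred=N actual=T -> ctr[3]=1
Ev 5: PC=7 idx=3 pred=N actual=N -> ctr[3]=0
Ev 6: PC=4 idx=0 pred=N actual=T -> ctr[0]=1
Ev 7: PC=4 idx=0 pred=N actual=T -> ctr[0]=2
Ev 8: PC=4 idx=0 pred=T actual=N -> ctr[0]=1
Ev 9: PC=3 idx=3 pred=N actual=N -> ctr[3]=0

Answer: N N N N N N N T N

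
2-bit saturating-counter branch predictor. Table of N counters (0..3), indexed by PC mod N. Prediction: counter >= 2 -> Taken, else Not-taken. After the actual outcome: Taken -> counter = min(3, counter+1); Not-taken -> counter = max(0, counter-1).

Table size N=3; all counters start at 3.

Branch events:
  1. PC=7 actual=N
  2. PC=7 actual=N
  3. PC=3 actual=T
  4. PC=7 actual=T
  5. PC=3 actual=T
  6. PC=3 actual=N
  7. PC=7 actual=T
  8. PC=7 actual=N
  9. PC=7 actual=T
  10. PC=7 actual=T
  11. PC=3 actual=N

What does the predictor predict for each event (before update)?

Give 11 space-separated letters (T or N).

Answer: T T T N T T T T T T T

Derivation:
Ev 1: PC=7 idx=1 pred=T actual=N -> ctr[1]=2
Ev 2: PC=7 idx=1 pred=T actual=N -> ctr[1]=1
Ev 3: PC=3 idx=0 pred=T actual=T -> ctr[0]=3
Ev 4: PC=7 idx=1 pred=N actual=T -> ctr[1]=2
Ev 5: PC=3 idx=0 pred=T actual=T -> ctr[0]=3
Ev 6: PC=3 idx=0 pred=T actual=N -> ctr[0]=2
Ev 7: PC=7 idx=1 pred=T actual=T -> ctr[1]=3
Ev 8: PC=7 idx=1 pred=T actual=N -> ctr[1]=2
Ev 9: PC=7 idx=1 pred=T actual=T -> ctr[1]=3
Ev 10: PC=7 idx=1 pred=T actual=T -> ctr[1]=3
Ev 11: PC=3 idx=0 pred=T actual=N -> ctr[0]=1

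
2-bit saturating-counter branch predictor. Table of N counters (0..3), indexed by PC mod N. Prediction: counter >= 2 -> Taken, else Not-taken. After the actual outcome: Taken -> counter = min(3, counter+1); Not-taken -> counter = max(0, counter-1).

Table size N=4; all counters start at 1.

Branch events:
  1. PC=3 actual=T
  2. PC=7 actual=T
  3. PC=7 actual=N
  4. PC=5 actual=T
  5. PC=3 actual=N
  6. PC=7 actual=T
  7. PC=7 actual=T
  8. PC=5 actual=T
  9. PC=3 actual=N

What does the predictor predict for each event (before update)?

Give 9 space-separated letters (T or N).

Answer: N T T N T N T T T

Derivation:
Ev 1: PC=3 idx=3 pred=N actual=T -> ctr[3]=2
Ev 2: PC=7 idx=3 pred=T actual=T -> ctr[3]=3
Ev 3: PC=7 idx=3 pred=T actual=N -> ctr[3]=2
Ev 4: PC=5 idx=1 pred=N actual=T -> ctr[1]=2
Ev 5: PC=3 idx=3 pred=T actual=N -> ctr[3]=1
Ev 6: PC=7 idx=3 pred=N actual=T -> ctr[3]=2
Ev 7: PC=7 idx=3 pred=T actual=T -> ctr[3]=3
Ev 8: PC=5 idx=1 pred=T actual=T -> ctr[1]=3
Ev 9: PC=3 idx=3 pred=T actual=N -> ctr[3]=2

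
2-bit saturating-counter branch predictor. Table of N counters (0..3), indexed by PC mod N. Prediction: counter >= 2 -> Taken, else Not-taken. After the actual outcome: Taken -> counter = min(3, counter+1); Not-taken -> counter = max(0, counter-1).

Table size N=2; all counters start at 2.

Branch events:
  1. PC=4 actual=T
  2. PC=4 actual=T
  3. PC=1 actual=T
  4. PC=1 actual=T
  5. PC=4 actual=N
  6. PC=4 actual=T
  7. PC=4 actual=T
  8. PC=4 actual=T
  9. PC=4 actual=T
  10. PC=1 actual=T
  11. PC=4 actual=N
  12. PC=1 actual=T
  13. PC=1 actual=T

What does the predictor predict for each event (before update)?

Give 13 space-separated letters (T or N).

Answer: T T T T T T T T T T T T T

Derivation:
Ev 1: PC=4 idx=0 pred=T actual=T -> ctr[0]=3
Ev 2: PC=4 idx=0 pred=T actual=T -> ctr[0]=3
Ev 3: PC=1 idx=1 pred=T actual=T -> ctr[1]=3
Ev 4: PC=1 idx=1 pred=T actual=T -> ctr[1]=3
Ev 5: PC=4 idx=0 pred=T actual=N -> ctr[0]=2
Ev 6: PC=4 idx=0 pred=T actual=T -> ctr[0]=3
Ev 7: PC=4 idx=0 pred=T actual=T -> ctr[0]=3
Ev 8: PC=4 idx=0 pred=T actual=T -> ctr[0]=3
Ev 9: PC=4 idx=0 pred=T actual=T -> ctr[0]=3
Ev 10: PC=1 idx=1 pred=T actual=T -> ctr[1]=3
Ev 11: PC=4 idx=0 pred=T actual=N -> ctr[0]=2
Ev 12: PC=1 idx=1 pred=T actual=T -> ctr[1]=3
Ev 13: PC=1 idx=1 pred=T actual=T -> ctr[1]=3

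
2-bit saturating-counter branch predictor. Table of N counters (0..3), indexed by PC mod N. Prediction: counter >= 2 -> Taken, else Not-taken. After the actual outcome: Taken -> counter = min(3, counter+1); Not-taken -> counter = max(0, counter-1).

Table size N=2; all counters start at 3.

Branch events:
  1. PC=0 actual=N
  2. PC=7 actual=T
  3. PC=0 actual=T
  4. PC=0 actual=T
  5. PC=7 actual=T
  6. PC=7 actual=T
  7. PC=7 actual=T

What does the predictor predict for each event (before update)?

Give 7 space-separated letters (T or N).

Answer: T T T T T T T

Derivation:
Ev 1: PC=0 idx=0 pred=T actual=N -> ctr[0]=2
Ev 2: PC=7 idx=1 pred=T actual=T -> ctr[1]=3
Ev 3: PC=0 idx=0 pred=T actual=T -> ctr[0]=3
Ev 4: PC=0 idx=0 pred=T actual=T -> ctr[0]=3
Ev 5: PC=7 idx=1 pred=T actual=T -> ctr[1]=3
Ev 6: PC=7 idx=1 pred=T actual=T -> ctr[1]=3
Ev 7: PC=7 idx=1 pred=T actual=T -> ctr[1]=3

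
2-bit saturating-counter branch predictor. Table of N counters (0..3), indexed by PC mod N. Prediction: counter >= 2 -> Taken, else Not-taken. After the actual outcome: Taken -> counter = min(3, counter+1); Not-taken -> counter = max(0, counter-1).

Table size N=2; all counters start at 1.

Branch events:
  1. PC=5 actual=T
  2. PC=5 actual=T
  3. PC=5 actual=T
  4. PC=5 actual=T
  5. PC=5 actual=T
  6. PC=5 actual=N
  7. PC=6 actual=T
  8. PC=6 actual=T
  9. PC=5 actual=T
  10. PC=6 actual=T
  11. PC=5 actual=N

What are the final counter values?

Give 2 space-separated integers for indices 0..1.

Ev 1: PC=5 idx=1 pred=N actual=T -> ctr[1]=2
Ev 2: PC=5 idx=1 pred=T actual=T -> ctr[1]=3
Ev 3: PC=5 idx=1 pred=T actual=T -> ctr[1]=3
Ev 4: PC=5 idx=1 pred=T actual=T -> ctr[1]=3
Ev 5: PC=5 idx=1 pred=T actual=T -> ctr[1]=3
Ev 6: PC=5 idx=1 pred=T actual=N -> ctr[1]=2
Ev 7: PC=6 idx=0 pred=N actual=T -> ctr[0]=2
Ev 8: PC=6 idx=0 pred=T actual=T -> ctr[0]=3
Ev 9: PC=5 idx=1 pred=T actual=T -> ctr[1]=3
Ev 10: PC=6 idx=0 pred=T actual=T -> ctr[0]=3
Ev 11: PC=5 idx=1 pred=T actual=N -> ctr[1]=2

Answer: 3 2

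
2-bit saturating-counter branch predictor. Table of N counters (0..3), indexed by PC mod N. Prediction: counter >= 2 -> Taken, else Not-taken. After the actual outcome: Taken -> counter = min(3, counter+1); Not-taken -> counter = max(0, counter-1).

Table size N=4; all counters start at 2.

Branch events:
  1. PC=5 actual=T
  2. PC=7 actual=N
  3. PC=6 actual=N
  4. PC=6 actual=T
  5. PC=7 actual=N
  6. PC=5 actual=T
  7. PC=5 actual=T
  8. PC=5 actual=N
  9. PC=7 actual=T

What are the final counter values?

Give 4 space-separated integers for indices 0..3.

Answer: 2 2 2 1

Derivation:
Ev 1: PC=5 idx=1 pred=T actual=T -> ctr[1]=3
Ev 2: PC=7 idx=3 pred=T actual=N -> ctr[3]=1
Ev 3: PC=6 idx=2 pred=T actual=N -> ctr[2]=1
Ev 4: PC=6 idx=2 pred=N actual=T -> ctr[2]=2
Ev 5: PC=7 idx=3 pred=N actual=N -> ctr[3]=0
Ev 6: PC=5 idx=1 pred=T actual=T -> ctr[1]=3
Ev 7: PC=5 idx=1 pred=T actual=T -> ctr[1]=3
Ev 8: PC=5 idx=1 pred=T actual=N -> ctr[1]=2
Ev 9: PC=7 idx=3 pred=N actual=T -> ctr[3]=1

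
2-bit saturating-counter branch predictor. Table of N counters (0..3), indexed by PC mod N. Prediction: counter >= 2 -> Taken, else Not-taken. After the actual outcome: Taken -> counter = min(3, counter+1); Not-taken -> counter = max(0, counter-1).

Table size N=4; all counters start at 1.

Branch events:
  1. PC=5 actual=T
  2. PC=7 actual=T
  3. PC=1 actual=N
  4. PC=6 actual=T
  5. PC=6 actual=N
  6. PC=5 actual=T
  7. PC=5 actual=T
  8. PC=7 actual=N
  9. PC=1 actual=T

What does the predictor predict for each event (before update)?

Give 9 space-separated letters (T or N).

Answer: N N T N T N T T T

Derivation:
Ev 1: PC=5 idx=1 pred=N actual=T -> ctr[1]=2
Ev 2: PC=7 idx=3 pred=N actual=T -> ctr[3]=2
Ev 3: PC=1 idx=1 pred=T actual=N -> ctr[1]=1
Ev 4: PC=6 idx=2 pred=N actual=T -> ctr[2]=2
Ev 5: PC=6 idx=2 pred=T actual=N -> ctr[2]=1
Ev 6: PC=5 idx=1 pred=N actual=T -> ctr[1]=2
Ev 7: PC=5 idx=1 pred=T actual=T -> ctr[1]=3
Ev 8: PC=7 idx=3 pred=T actual=N -> ctr[3]=1
Ev 9: PC=1 idx=1 pred=T actual=T -> ctr[1]=3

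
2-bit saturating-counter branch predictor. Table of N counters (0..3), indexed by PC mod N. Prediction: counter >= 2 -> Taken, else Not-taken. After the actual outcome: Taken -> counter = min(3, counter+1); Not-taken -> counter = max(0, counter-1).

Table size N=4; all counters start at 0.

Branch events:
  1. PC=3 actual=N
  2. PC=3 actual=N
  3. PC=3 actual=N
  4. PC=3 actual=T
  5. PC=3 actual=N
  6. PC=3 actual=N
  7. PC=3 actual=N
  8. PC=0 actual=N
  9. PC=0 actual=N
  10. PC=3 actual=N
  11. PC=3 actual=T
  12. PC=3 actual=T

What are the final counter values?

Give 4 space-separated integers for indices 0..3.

Ev 1: PC=3 idx=3 pred=N actual=N -> ctr[3]=0
Ev 2: PC=3 idx=3 pred=N actual=N -> ctr[3]=0
Ev 3: PC=3 idx=3 pred=N actual=N -> ctr[3]=0
Ev 4: PC=3 idx=3 pred=N actual=T -> ctr[3]=1
Ev 5: PC=3 idx=3 pred=N actual=N -> ctr[3]=0
Ev 6: PC=3 idx=3 pred=N actual=N -> ctr[3]=0
Ev 7: PC=3 idx=3 pred=N actual=N -> ctr[3]=0
Ev 8: PC=0 idx=0 pred=N actual=N -> ctr[0]=0
Ev 9: PC=0 idx=0 pred=N actual=N -> ctr[0]=0
Ev 10: PC=3 idx=3 pred=N actual=N -> ctr[3]=0
Ev 11: PC=3 idx=3 pred=N actual=T -> ctr[3]=1
Ev 12: PC=3 idx=3 pred=N actual=T -> ctr[3]=2

Answer: 0 0 0 2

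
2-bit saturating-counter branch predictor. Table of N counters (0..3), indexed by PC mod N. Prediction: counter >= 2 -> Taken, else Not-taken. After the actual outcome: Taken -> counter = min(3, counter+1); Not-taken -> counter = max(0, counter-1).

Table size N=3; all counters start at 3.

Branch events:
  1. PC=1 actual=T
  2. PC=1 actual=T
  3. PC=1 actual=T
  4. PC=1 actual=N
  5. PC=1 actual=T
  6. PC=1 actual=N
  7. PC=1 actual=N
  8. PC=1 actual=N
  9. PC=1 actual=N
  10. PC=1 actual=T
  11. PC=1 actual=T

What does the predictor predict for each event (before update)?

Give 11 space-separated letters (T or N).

Ev 1: PC=1 idx=1 pred=T actual=T -> ctr[1]=3
Ev 2: PC=1 idx=1 pred=T actual=T -> ctr[1]=3
Ev 3: PC=1 idx=1 pred=T actual=T -> ctr[1]=3
Ev 4: PC=1 idx=1 pred=T actual=N -> ctr[1]=2
Ev 5: PC=1 idx=1 pred=T actual=T -> ctr[1]=3
Ev 6: PC=1 idx=1 pred=T actual=N -> ctr[1]=2
Ev 7: PC=1 idx=1 pred=T actual=N -> ctr[1]=1
Ev 8: PC=1 idx=1 pred=N actual=N -> ctr[1]=0
Ev 9: PC=1 idx=1 pred=N actual=N -> ctr[1]=0
Ev 10: PC=1 idx=1 pred=N actual=T -> ctr[1]=1
Ev 11: PC=1 idx=1 pred=N actual=T -> ctr[1]=2

Answer: T T T T T T T N N N N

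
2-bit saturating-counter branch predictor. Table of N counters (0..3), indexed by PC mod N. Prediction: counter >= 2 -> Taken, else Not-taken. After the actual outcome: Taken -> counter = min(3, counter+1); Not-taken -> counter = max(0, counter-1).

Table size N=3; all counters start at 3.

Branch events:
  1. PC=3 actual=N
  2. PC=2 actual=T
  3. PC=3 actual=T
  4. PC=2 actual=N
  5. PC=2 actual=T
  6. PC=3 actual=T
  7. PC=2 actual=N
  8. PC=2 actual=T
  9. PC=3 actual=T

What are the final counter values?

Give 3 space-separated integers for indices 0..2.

Ev 1: PC=3 idx=0 pred=T actual=N -> ctr[0]=2
Ev 2: PC=2 idx=2 pred=T actual=T -> ctr[2]=3
Ev 3: PC=3 idx=0 pred=T actual=T -> ctr[0]=3
Ev 4: PC=2 idx=2 pred=T actual=N -> ctr[2]=2
Ev 5: PC=2 idx=2 pred=T actual=T -> ctr[2]=3
Ev 6: PC=3 idx=0 pred=T actual=T -> ctr[0]=3
Ev 7: PC=2 idx=2 pred=T actual=N -> ctr[2]=2
Ev 8: PC=2 idx=2 pred=T actual=T -> ctr[2]=3
Ev 9: PC=3 idx=0 pred=T actual=T -> ctr[0]=3

Answer: 3 3 3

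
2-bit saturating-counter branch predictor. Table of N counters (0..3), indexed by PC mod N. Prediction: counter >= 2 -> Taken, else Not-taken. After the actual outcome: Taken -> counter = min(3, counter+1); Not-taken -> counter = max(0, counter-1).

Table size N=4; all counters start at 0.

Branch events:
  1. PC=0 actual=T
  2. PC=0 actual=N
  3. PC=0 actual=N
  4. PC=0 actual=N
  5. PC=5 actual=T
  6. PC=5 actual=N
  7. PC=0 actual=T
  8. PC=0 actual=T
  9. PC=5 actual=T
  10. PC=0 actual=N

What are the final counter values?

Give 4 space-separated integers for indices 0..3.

Answer: 1 1 0 0

Derivation:
Ev 1: PC=0 idx=0 pred=N actual=T -> ctr[0]=1
Ev 2: PC=0 idx=0 pred=N actual=N -> ctr[0]=0
Ev 3: PC=0 idx=0 pred=N actual=N -> ctr[0]=0
Ev 4: PC=0 idx=0 pred=N actual=N -> ctr[0]=0
Ev 5: PC=5 idx=1 pred=N actual=T -> ctr[1]=1
Ev 6: PC=5 idx=1 pred=N actual=N -> ctr[1]=0
Ev 7: PC=0 idx=0 pred=N actual=T -> ctr[0]=1
Ev 8: PC=0 idx=0 pred=N actual=T -> ctr[0]=2
Ev 9: PC=5 idx=1 pred=N actual=T -> ctr[1]=1
Ev 10: PC=0 idx=0 pred=T actual=N -> ctr[0]=1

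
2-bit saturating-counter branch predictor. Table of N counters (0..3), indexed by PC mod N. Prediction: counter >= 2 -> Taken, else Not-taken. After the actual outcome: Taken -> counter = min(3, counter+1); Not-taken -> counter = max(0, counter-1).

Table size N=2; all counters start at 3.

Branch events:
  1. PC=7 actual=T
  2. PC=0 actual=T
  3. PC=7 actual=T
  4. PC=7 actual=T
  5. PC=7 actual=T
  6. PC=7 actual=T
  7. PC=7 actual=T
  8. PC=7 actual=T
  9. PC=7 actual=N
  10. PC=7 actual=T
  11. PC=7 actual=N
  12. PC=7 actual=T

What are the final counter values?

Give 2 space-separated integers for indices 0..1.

Answer: 3 3

Derivation:
Ev 1: PC=7 idx=1 pred=T actual=T -> ctr[1]=3
Ev 2: PC=0 idx=0 pred=T actual=T -> ctr[0]=3
Ev 3: PC=7 idx=1 pred=T actual=T -> ctr[1]=3
Ev 4: PC=7 idx=1 pred=T actual=T -> ctr[1]=3
Ev 5: PC=7 idx=1 pred=T actual=T -> ctr[1]=3
Ev 6: PC=7 idx=1 pred=T actual=T -> ctr[1]=3
Ev 7: PC=7 idx=1 pred=T actual=T -> ctr[1]=3
Ev 8: PC=7 idx=1 pred=T actual=T -> ctr[1]=3
Ev 9: PC=7 idx=1 pred=T actual=N -> ctr[1]=2
Ev 10: PC=7 idx=1 pred=T actual=T -> ctr[1]=3
Ev 11: PC=7 idx=1 pred=T actual=N -> ctr[1]=2
Ev 12: PC=7 idx=1 pred=T actual=T -> ctr[1]=3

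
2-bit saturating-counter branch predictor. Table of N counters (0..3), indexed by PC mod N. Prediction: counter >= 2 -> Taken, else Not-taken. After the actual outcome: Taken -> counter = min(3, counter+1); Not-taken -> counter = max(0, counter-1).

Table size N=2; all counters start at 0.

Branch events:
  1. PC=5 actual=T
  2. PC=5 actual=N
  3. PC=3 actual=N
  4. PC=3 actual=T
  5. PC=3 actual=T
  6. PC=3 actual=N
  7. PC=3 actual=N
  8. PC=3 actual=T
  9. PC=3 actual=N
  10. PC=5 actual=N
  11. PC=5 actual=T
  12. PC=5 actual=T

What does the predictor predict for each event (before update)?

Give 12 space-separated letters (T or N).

Ev 1: PC=5 idx=1 pred=N actual=T -> ctr[1]=1
Ev 2: PC=5 idx=1 pred=N actual=N -> ctr[1]=0
Ev 3: PC=3 idx=1 pred=N actual=N -> ctr[1]=0
Ev 4: PC=3 idx=1 pred=N actual=T -> ctr[1]=1
Ev 5: PC=3 idx=1 pred=N actual=T -> ctr[1]=2
Ev 6: PC=3 idx=1 pred=T actual=N -> ctr[1]=1
Ev 7: PC=3 idx=1 pred=N actual=N -> ctr[1]=0
Ev 8: PC=3 idx=1 pred=N actual=T -> ctr[1]=1
Ev 9: PC=3 idx=1 pred=N actual=N -> ctr[1]=0
Ev 10: PC=5 idx=1 pred=N actual=N -> ctr[1]=0
Ev 11: PC=5 idx=1 pred=N actual=T -> ctr[1]=1
Ev 12: PC=5 idx=1 pred=N actual=T -> ctr[1]=2

Answer: N N N N N T N N N N N N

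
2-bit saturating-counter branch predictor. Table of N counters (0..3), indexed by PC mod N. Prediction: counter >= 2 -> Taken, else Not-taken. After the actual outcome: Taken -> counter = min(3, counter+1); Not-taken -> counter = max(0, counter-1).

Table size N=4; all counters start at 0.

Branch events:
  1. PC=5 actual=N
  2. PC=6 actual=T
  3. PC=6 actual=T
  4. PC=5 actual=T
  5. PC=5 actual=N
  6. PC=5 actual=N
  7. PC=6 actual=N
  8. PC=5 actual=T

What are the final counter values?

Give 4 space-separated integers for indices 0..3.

Answer: 0 1 1 0

Derivation:
Ev 1: PC=5 idx=1 pred=N actual=N -> ctr[1]=0
Ev 2: PC=6 idx=2 pred=N actual=T -> ctr[2]=1
Ev 3: PC=6 idx=2 pred=N actual=T -> ctr[2]=2
Ev 4: PC=5 idx=1 pred=N actual=T -> ctr[1]=1
Ev 5: PC=5 idx=1 pred=N actual=N -> ctr[1]=0
Ev 6: PC=5 idx=1 pred=N actual=N -> ctr[1]=0
Ev 7: PC=6 idx=2 pred=T actual=N -> ctr[2]=1
Ev 8: PC=5 idx=1 pred=N actual=T -> ctr[1]=1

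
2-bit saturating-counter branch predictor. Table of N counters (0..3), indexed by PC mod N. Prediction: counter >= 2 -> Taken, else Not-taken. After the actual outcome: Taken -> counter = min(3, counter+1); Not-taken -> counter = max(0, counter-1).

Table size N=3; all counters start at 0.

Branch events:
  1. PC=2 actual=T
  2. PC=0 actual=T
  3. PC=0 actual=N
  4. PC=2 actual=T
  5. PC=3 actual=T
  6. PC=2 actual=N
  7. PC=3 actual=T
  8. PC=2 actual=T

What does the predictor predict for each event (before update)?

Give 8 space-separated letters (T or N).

Ev 1: PC=2 idx=2 pred=N actual=T -> ctr[2]=1
Ev 2: PC=0 idx=0 pred=N actual=T -> ctr[0]=1
Ev 3: PC=0 idx=0 pred=N actual=N -> ctr[0]=0
Ev 4: PC=2 idx=2 pred=N actual=T -> ctr[2]=2
Ev 5: PC=3 idx=0 pred=N actual=T -> ctr[0]=1
Ev 6: PC=2 idx=2 pred=T actual=N -> ctr[2]=1
Ev 7: PC=3 idx=0 pred=N actual=T -> ctr[0]=2
Ev 8: PC=2 idx=2 pred=N actual=T -> ctr[2]=2

Answer: N N N N N T N N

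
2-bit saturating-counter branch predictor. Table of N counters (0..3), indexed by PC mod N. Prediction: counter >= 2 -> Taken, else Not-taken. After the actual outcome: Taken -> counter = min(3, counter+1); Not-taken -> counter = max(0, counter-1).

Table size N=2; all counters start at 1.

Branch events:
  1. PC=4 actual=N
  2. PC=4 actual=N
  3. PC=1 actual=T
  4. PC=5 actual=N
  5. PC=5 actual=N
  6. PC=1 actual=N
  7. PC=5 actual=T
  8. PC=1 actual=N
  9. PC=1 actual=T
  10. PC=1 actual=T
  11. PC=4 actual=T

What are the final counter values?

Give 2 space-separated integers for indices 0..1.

Answer: 1 2

Derivation:
Ev 1: PC=4 idx=0 pred=N actual=N -> ctr[0]=0
Ev 2: PC=4 idx=0 pred=N actual=N -> ctr[0]=0
Ev 3: PC=1 idx=1 pred=N actual=T -> ctr[1]=2
Ev 4: PC=5 idx=1 pred=T actual=N -> ctr[1]=1
Ev 5: PC=5 idx=1 pred=N actual=N -> ctr[1]=0
Ev 6: PC=1 idx=1 pred=N actual=N -> ctr[1]=0
Ev 7: PC=5 idx=1 pred=N actual=T -> ctr[1]=1
Ev 8: PC=1 idx=1 pred=N actual=N -> ctr[1]=0
Ev 9: PC=1 idx=1 pred=N actual=T -> ctr[1]=1
Ev 10: PC=1 idx=1 pred=N actual=T -> ctr[1]=2
Ev 11: PC=4 idx=0 pred=N actual=T -> ctr[0]=1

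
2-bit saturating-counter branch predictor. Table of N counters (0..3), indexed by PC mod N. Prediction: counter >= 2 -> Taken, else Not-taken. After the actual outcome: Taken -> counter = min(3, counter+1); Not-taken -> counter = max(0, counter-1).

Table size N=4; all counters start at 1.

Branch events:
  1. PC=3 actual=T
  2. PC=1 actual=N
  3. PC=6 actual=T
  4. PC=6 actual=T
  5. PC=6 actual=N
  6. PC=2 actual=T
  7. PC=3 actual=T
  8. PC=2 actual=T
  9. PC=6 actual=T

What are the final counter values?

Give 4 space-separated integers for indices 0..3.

Ev 1: PC=3 idx=3 pred=N actual=T -> ctr[3]=2
Ev 2: PC=1 idx=1 pred=N actual=N -> ctr[1]=0
Ev 3: PC=6 idx=2 pred=N actual=T -> ctr[2]=2
Ev 4: PC=6 idx=2 pred=T actual=T -> ctr[2]=3
Ev 5: PC=6 idx=2 pred=T actual=N -> ctr[2]=2
Ev 6: PC=2 idx=2 pred=T actual=T -> ctr[2]=3
Ev 7: PC=3 idx=3 pred=T actual=T -> ctr[3]=3
Ev 8: PC=2 idx=2 pred=T actual=T -> ctr[2]=3
Ev 9: PC=6 idx=2 pred=T actual=T -> ctr[2]=3

Answer: 1 0 3 3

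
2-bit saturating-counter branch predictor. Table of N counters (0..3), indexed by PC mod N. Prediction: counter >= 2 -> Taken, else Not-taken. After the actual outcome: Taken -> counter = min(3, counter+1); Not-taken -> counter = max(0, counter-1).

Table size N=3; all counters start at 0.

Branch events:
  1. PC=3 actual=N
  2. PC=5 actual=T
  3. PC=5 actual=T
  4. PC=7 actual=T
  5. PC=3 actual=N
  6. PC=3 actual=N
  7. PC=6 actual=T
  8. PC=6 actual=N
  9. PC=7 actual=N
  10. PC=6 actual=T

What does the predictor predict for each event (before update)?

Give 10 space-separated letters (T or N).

Ev 1: PC=3 idx=0 pred=N actual=N -> ctr[0]=0
Ev 2: PC=5 idx=2 pred=N actual=T -> ctr[2]=1
Ev 3: PC=5 idx=2 pred=N actual=T -> ctr[2]=2
Ev 4: PC=7 idx=1 pred=N actual=T -> ctr[1]=1
Ev 5: PC=3 idx=0 pred=N actual=N -> ctr[0]=0
Ev 6: PC=3 idx=0 pred=N actual=N -> ctr[0]=0
Ev 7: PC=6 idx=0 pred=N actual=T -> ctr[0]=1
Ev 8: PC=6 idx=0 pred=N actual=N -> ctr[0]=0
Ev 9: PC=7 idx=1 pred=N actual=N -> ctr[1]=0
Ev 10: PC=6 idx=0 pred=N actual=T -> ctr[0]=1

Answer: N N N N N N N N N N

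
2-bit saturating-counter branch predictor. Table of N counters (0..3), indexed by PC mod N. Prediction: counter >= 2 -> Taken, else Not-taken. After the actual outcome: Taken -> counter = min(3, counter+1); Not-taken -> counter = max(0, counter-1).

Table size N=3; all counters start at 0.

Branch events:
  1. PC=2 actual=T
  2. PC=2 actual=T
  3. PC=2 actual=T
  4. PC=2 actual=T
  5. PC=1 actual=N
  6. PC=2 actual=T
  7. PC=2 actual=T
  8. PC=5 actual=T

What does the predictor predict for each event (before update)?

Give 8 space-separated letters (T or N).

Answer: N N T T N T T T

Derivation:
Ev 1: PC=2 idx=2 pred=N actual=T -> ctr[2]=1
Ev 2: PC=2 idx=2 pred=N actual=T -> ctr[2]=2
Ev 3: PC=2 idx=2 pred=T actual=T -> ctr[2]=3
Ev 4: PC=2 idx=2 pred=T actual=T -> ctr[2]=3
Ev 5: PC=1 idx=1 pred=N actual=N -> ctr[1]=0
Ev 6: PC=2 idx=2 pred=T actual=T -> ctr[2]=3
Ev 7: PC=2 idx=2 pred=T actual=T -> ctr[2]=3
Ev 8: PC=5 idx=2 pred=T actual=T -> ctr[2]=3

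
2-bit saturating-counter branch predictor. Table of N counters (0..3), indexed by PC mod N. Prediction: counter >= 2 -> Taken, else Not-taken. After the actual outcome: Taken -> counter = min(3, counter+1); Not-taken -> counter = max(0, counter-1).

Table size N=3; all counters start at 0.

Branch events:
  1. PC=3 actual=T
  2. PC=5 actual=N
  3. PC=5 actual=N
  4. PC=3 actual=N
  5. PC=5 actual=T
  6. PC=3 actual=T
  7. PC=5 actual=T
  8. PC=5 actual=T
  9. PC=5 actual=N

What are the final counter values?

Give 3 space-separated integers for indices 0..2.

Answer: 1 0 2

Derivation:
Ev 1: PC=3 idx=0 pred=N actual=T -> ctr[0]=1
Ev 2: PC=5 idx=2 pred=N actual=N -> ctr[2]=0
Ev 3: PC=5 idx=2 pred=N actual=N -> ctr[2]=0
Ev 4: PC=3 idx=0 pred=N actual=N -> ctr[0]=0
Ev 5: PC=5 idx=2 pred=N actual=T -> ctr[2]=1
Ev 6: PC=3 idx=0 pred=N actual=T -> ctr[0]=1
Ev 7: PC=5 idx=2 pred=N actual=T -> ctr[2]=2
Ev 8: PC=5 idx=2 pred=T actual=T -> ctr[2]=3
Ev 9: PC=5 idx=2 pred=T actual=N -> ctr[2]=2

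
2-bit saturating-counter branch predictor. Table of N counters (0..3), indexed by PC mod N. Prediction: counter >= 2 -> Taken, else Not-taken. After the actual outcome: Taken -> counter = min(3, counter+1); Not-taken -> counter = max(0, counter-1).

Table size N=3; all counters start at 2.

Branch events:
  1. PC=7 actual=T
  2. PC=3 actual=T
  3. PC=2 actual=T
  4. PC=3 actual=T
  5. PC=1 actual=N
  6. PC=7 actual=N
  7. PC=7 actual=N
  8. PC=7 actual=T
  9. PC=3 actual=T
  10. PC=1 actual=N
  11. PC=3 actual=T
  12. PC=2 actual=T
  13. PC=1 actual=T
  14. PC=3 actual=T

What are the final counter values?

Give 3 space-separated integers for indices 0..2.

Answer: 3 1 3

Derivation:
Ev 1: PC=7 idx=1 pred=T actual=T -> ctr[1]=3
Ev 2: PC=3 idx=0 pred=T actual=T -> ctr[0]=3
Ev 3: PC=2 idx=2 pred=T actual=T -> ctr[2]=3
Ev 4: PC=3 idx=0 pred=T actual=T -> ctr[0]=3
Ev 5: PC=1 idx=1 pred=T actual=N -> ctr[1]=2
Ev 6: PC=7 idx=1 pred=T actual=N -> ctr[1]=1
Ev 7: PC=7 idx=1 pred=N actual=N -> ctr[1]=0
Ev 8: PC=7 idx=1 pred=N actual=T -> ctr[1]=1
Ev 9: PC=3 idx=0 pred=T actual=T -> ctr[0]=3
Ev 10: PC=1 idx=1 pred=N actual=N -> ctr[1]=0
Ev 11: PC=3 idx=0 pred=T actual=T -> ctr[0]=3
Ev 12: PC=2 idx=2 pred=T actual=T -> ctr[2]=3
Ev 13: PC=1 idx=1 pred=N actual=T -> ctr[1]=1
Ev 14: PC=3 idx=0 pred=T actual=T -> ctr[0]=3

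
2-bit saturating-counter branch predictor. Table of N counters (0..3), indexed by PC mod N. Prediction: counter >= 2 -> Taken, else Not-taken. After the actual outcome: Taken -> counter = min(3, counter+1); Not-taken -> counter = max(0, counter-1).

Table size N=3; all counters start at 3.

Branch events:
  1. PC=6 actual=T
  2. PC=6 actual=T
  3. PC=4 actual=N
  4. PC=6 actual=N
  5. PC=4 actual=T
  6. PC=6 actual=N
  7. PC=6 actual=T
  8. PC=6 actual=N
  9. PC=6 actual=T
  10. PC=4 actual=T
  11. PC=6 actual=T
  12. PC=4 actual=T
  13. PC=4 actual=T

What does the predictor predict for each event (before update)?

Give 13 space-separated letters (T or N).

Answer: T T T T T T N T N T T T T

Derivation:
Ev 1: PC=6 idx=0 pred=T actual=T -> ctr[0]=3
Ev 2: PC=6 idx=0 pred=T actual=T -> ctr[0]=3
Ev 3: PC=4 idx=1 pred=T actual=N -> ctr[1]=2
Ev 4: PC=6 idx=0 pred=T actual=N -> ctr[0]=2
Ev 5: PC=4 idx=1 pred=T actual=T -> ctr[1]=3
Ev 6: PC=6 idx=0 pred=T actual=N -> ctr[0]=1
Ev 7: PC=6 idx=0 pred=N actual=T -> ctr[0]=2
Ev 8: PC=6 idx=0 pred=T actual=N -> ctr[0]=1
Ev 9: PC=6 idx=0 pred=N actual=T -> ctr[0]=2
Ev 10: PC=4 idx=1 pred=T actual=T -> ctr[1]=3
Ev 11: PC=6 idx=0 pred=T actual=T -> ctr[0]=3
Ev 12: PC=4 idx=1 pred=T actual=T -> ctr[1]=3
Ev 13: PC=4 idx=1 pred=T actual=T -> ctr[1]=3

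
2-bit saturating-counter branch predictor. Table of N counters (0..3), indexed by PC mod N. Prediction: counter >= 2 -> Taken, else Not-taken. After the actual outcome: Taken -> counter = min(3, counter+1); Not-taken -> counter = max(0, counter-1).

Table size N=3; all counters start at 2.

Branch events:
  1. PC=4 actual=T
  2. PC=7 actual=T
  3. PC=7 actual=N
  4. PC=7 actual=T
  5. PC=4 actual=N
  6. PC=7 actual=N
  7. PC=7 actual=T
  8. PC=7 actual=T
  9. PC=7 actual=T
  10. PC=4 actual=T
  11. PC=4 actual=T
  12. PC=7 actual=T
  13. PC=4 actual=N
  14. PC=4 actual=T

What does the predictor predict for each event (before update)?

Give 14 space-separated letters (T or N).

Ev 1: PC=4 idx=1 pred=T actual=T -> ctr[1]=3
Ev 2: PC=7 idx=1 pred=T actual=T -> ctr[1]=3
Ev 3: PC=7 idx=1 pred=T actual=N -> ctr[1]=2
Ev 4: PC=7 idx=1 pred=T actual=T -> ctr[1]=3
Ev 5: PC=4 idx=1 pred=T actual=N -> ctr[1]=2
Ev 6: PC=7 idx=1 pred=T actual=N -> ctr[1]=1
Ev 7: PC=7 idx=1 pred=N actual=T -> ctr[1]=2
Ev 8: PC=7 idx=1 pred=T actual=T -> ctr[1]=3
Ev 9: PC=7 idx=1 pred=T actual=T -> ctr[1]=3
Ev 10: PC=4 idx=1 pred=T actual=T -> ctr[1]=3
Ev 11: PC=4 idx=1 pred=T actual=T -> ctr[1]=3
Ev 12: PC=7 idx=1 pred=T actual=T -> ctr[1]=3
Ev 13: PC=4 idx=1 pred=T actual=N -> ctr[1]=2
Ev 14: PC=4 idx=1 pred=T actual=T -> ctr[1]=3

Answer: T T T T T T N T T T T T T T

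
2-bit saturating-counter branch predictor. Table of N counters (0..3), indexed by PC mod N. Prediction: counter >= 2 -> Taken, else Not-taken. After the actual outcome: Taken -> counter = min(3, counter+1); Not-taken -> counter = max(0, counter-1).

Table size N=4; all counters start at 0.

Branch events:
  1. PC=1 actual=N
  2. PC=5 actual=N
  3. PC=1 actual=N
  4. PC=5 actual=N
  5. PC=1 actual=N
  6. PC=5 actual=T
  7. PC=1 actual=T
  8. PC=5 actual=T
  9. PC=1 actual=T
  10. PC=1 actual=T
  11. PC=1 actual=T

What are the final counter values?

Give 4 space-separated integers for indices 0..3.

Answer: 0 3 0 0

Derivation:
Ev 1: PC=1 idx=1 pred=N actual=N -> ctr[1]=0
Ev 2: PC=5 idx=1 pred=N actual=N -> ctr[1]=0
Ev 3: PC=1 idx=1 pred=N actual=N -> ctr[1]=0
Ev 4: PC=5 idx=1 pred=N actual=N -> ctr[1]=0
Ev 5: PC=1 idx=1 pred=N actual=N -> ctr[1]=0
Ev 6: PC=5 idx=1 pred=N actual=T -> ctr[1]=1
Ev 7: PC=1 idx=1 pred=N actual=T -> ctr[1]=2
Ev 8: PC=5 idx=1 pred=T actual=T -> ctr[1]=3
Ev 9: PC=1 idx=1 pred=T actual=T -> ctr[1]=3
Ev 10: PC=1 idx=1 pred=T actual=T -> ctr[1]=3
Ev 11: PC=1 idx=1 pred=T actual=T -> ctr[1]=3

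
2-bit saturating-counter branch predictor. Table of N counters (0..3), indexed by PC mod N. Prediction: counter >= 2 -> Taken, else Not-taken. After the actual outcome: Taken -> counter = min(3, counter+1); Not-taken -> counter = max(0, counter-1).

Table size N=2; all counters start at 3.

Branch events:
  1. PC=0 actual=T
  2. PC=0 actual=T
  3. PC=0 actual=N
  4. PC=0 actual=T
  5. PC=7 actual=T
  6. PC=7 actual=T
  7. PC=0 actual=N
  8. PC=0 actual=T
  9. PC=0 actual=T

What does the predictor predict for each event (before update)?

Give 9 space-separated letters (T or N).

Answer: T T T T T T T T T

Derivation:
Ev 1: PC=0 idx=0 pred=T actual=T -> ctr[0]=3
Ev 2: PC=0 idx=0 pred=T actual=T -> ctr[0]=3
Ev 3: PC=0 idx=0 pred=T actual=N -> ctr[0]=2
Ev 4: PC=0 idx=0 pred=T actual=T -> ctr[0]=3
Ev 5: PC=7 idx=1 pred=T actual=T -> ctr[1]=3
Ev 6: PC=7 idx=1 pred=T actual=T -> ctr[1]=3
Ev 7: PC=0 idx=0 pred=T actual=N -> ctr[0]=2
Ev 8: PC=0 idx=0 pred=T actual=T -> ctr[0]=3
Ev 9: PC=0 idx=0 pred=T actual=T -> ctr[0]=3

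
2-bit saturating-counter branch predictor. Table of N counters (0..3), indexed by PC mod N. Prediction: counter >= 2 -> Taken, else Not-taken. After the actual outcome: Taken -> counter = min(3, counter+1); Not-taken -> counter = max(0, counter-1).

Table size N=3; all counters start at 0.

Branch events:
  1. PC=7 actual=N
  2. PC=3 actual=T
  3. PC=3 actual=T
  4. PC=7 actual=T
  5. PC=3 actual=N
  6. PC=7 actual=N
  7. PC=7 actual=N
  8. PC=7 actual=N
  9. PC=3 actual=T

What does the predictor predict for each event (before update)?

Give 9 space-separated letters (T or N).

Ev 1: PC=7 idx=1 pred=N actual=N -> ctr[1]=0
Ev 2: PC=3 idx=0 pred=N actual=T -> ctr[0]=1
Ev 3: PC=3 idx=0 pred=N actual=T -> ctr[0]=2
Ev 4: PC=7 idx=1 pred=N actual=T -> ctr[1]=1
Ev 5: PC=3 idx=0 pred=T actual=N -> ctr[0]=1
Ev 6: PC=7 idx=1 pred=N actual=N -> ctr[1]=0
Ev 7: PC=7 idx=1 pred=N actual=N -> ctr[1]=0
Ev 8: PC=7 idx=1 pred=N actual=N -> ctr[1]=0
Ev 9: PC=3 idx=0 pred=N actual=T -> ctr[0]=2

Answer: N N N N T N N N N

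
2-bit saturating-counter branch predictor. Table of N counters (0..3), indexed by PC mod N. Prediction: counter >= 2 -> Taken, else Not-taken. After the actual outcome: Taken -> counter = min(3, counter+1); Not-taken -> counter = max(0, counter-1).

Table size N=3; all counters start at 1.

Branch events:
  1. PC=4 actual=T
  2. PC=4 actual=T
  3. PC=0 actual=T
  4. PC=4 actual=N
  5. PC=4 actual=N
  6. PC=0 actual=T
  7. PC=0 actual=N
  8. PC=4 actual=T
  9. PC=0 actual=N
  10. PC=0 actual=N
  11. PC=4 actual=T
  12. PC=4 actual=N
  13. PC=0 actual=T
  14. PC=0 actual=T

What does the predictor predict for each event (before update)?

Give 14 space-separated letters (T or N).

Answer: N T N T T T T N T N T T N N

Derivation:
Ev 1: PC=4 idx=1 pred=N actual=T -> ctr[1]=2
Ev 2: PC=4 idx=1 pred=T actual=T -> ctr[1]=3
Ev 3: PC=0 idx=0 pred=N actual=T -> ctr[0]=2
Ev 4: PC=4 idx=1 pred=T actual=N -> ctr[1]=2
Ev 5: PC=4 idx=1 pred=T actual=N -> ctr[1]=1
Ev 6: PC=0 idx=0 pred=T actual=T -> ctr[0]=3
Ev 7: PC=0 idx=0 pred=T actual=N -> ctr[0]=2
Ev 8: PC=4 idx=1 pred=N actual=T -> ctr[1]=2
Ev 9: PC=0 idx=0 pred=T actual=N -> ctr[0]=1
Ev 10: PC=0 idx=0 pred=N actual=N -> ctr[0]=0
Ev 11: PC=4 idx=1 pred=T actual=T -> ctr[1]=3
Ev 12: PC=4 idx=1 pred=T actual=N -> ctr[1]=2
Ev 13: PC=0 idx=0 pred=N actual=T -> ctr[0]=1
Ev 14: PC=0 idx=0 pred=N actual=T -> ctr[0]=2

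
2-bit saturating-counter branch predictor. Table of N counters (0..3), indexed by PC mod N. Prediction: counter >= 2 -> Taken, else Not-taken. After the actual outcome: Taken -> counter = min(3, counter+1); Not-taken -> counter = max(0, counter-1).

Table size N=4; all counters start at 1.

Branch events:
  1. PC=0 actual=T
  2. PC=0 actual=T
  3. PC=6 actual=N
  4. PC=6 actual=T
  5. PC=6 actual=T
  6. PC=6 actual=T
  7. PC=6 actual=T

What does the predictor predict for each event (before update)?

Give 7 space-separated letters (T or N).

Ev 1: PC=0 idx=0 pred=N actual=T -> ctr[0]=2
Ev 2: PC=0 idx=0 pred=T actual=T -> ctr[0]=3
Ev 3: PC=6 idx=2 pred=N actual=N -> ctr[2]=0
Ev 4: PC=6 idx=2 pred=N actual=T -> ctr[2]=1
Ev 5: PC=6 idx=2 pred=N actual=T -> ctr[2]=2
Ev 6: PC=6 idx=2 pred=T actual=T -> ctr[2]=3
Ev 7: PC=6 idx=2 pred=T actual=T -> ctr[2]=3

Answer: N T N N N T T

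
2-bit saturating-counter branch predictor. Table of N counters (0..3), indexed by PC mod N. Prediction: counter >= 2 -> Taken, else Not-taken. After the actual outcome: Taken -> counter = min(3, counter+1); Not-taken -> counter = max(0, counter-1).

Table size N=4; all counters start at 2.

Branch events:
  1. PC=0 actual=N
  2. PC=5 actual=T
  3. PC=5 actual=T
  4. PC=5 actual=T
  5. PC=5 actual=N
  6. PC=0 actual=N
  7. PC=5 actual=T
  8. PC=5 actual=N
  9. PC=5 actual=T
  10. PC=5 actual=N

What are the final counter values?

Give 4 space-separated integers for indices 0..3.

Ev 1: PC=0 idx=0 pred=T actual=N -> ctr[0]=1
Ev 2: PC=5 idx=1 pred=T actual=T -> ctr[1]=3
Ev 3: PC=5 idx=1 pred=T actual=T -> ctr[1]=3
Ev 4: PC=5 idx=1 pred=T actual=T -> ctr[1]=3
Ev 5: PC=5 idx=1 pred=T actual=N -> ctr[1]=2
Ev 6: PC=0 idx=0 pred=N actual=N -> ctr[0]=0
Ev 7: PC=5 idx=1 pred=T actual=T -> ctr[1]=3
Ev 8: PC=5 idx=1 pred=T actual=N -> ctr[1]=2
Ev 9: PC=5 idx=1 pred=T actual=T -> ctr[1]=3
Ev 10: PC=5 idx=1 pred=T actual=N -> ctr[1]=2

Answer: 0 2 2 2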